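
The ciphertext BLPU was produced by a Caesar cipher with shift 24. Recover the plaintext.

DNRW

B(1): 1−24=-23≡3 → D
L(11): 11−24=-13≡13 → N
P(15): 15−24=-9≡17 → R
U(20): 20−24=-4≡22 → W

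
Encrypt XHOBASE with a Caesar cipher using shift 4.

X(23): 23+4=27≡1 → B
H(7): 7+4=11 → L
O(14): 14+4=18 → S
B(1): 1+4=5 → F
A(0): 0+4=4 → E
S(18): 18+4=22 → W
E(4): 4+4=8 → I

BLSFEWI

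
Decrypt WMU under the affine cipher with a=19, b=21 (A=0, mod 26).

LFP

The inverse of 19 mod 26 is 11, since 19·11=209≡1. Apply D(y)=11·(y−21) mod 26:
W(22): 11·(22−21)=11 → L
M(12): 11·(12−21)=-99≡5 → F
U(20): 11·(20−21)=-11≡15 → P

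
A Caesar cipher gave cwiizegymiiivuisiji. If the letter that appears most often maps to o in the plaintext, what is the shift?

20

The most frequent ciphertext letter is i (appears 8 times).
i is position 8; o is position 14.
Shift = -6≡20.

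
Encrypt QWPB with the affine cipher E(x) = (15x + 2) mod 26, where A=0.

IUTR

Q(16): 15·16+2=242≡8 → I
W(22): 15·22+2=332≡20 → U
P(15): 15·15+2=227≡19 → T
B(1): 15·1+2=17 → R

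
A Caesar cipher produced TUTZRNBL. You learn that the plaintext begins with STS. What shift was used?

1

From the crib: T(19)−S(18)=1, so the shift is 1.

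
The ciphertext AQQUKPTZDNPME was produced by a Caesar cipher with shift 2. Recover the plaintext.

A(0): 0−2=-2≡24 → Y
Q(16): 16−2=14 → O
Q(16): 16−2=14 → O
U(20): 20−2=18 → S
K(10): 10−2=8 → I
P(15): 15−2=13 → N
T(19): 19−2=17 → R
Z(25): 25−2=23 → X
D(3): 3−2=1 → B
N(13): 13−2=11 → L
P(15): 15−2=13 → N
M(12): 12−2=10 → K
E(4): 4−2=2 → C

YOOSINRXBLNKC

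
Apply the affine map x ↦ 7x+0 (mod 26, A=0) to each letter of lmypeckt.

zgmbcosd

l(11): 7·11+0=77≡25 → z
m(12): 7·12+0=84≡6 → g
y(24): 7·24+0=168≡12 → m
p(15): 7·15+0=105≡1 → b
e(4): 7·4+0=28≡2 → c
c(2): 7·2+0=14 → o
k(10): 7·10+0=70≡18 → s
t(19): 7·19+0=133≡3 → d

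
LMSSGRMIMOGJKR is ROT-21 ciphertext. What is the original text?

L(11): 11−21=-10≡16 → Q
M(12): 12−21=-9≡17 → R
S(18): 18−21=-3≡23 → X
S(18): 18−21=-3≡23 → X
G(6): 6−21=-15≡11 → L
R(17): 17−21=-4≡22 → W
M(12): 12−21=-9≡17 → R
I(8): 8−21=-13≡13 → N
M(12): 12−21=-9≡17 → R
O(14): 14−21=-7≡19 → T
G(6): 6−21=-15≡11 → L
J(9): 9−21=-12≡14 → O
K(10): 10−21=-11≡15 → P
R(17): 17−21=-4≡22 → W

QRXXLWRNRTLOPW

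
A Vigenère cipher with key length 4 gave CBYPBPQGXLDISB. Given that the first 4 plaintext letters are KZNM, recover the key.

Subtract each crib letter from the matching ciphertext letter (mod 26):
C(2)−K(10)=-8≡18 → S
B(1)−Z(25)=-24≡2 → C
Y(24)−N(13)=11 → L
P(15)−M(12)=3 → D

SCLD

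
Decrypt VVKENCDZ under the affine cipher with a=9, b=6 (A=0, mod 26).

TTMUVORF

The inverse of 9 mod 26 is 3, since 9·3=27≡1. Apply D(y)=3·(y−6) mod 26:
V(21): 3·(21−6)=45≡19 → T
V(21): 3·(21−6)=45≡19 → T
K(10): 3·(10−6)=12 → M
E(4): 3·(4−6)=-6≡20 → U
N(13): 3·(13−6)=21 → V
C(2): 3·(2−6)=-12≡14 → O
D(3): 3·(3−6)=-9≡17 → R
Z(25): 3·(25−6)=57≡5 → F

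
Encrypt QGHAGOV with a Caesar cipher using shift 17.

HXYRXFM

Q(16): 16+17=33≡7 → H
G(6): 6+17=23 → X
H(7): 7+17=24 → Y
A(0): 0+17=17 → R
G(6): 6+17=23 → X
O(14): 14+17=31≡5 → F
V(21): 21+17=38≡12 → M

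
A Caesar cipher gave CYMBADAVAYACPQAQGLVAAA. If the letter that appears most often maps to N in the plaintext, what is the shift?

The most frequent ciphertext letter is A (appears 8 times).
A is position 0; N is position 13.
Shift = -13≡13.

13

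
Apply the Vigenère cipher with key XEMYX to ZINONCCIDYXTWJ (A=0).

WMZMKZGUBVUXIH

Repeat the key across the message: XEMYXXEMYXXEMY
Z(25)+X(23): 48≡22 → W
I(8)+E(4): 12 → M
N(13)+M(12): 25 → Z
O(14)+Y(24): 38≡12 → M
N(13)+X(23): 36≡10 → K
C(2)+X(23): 25 → Z
C(2)+E(4): 6 → G
I(8)+M(12): 20 → U
D(3)+Y(24): 27≡1 → B
Y(24)+X(23): 47≡21 → V
X(23)+X(23): 46≡20 → U
T(19)+E(4): 23 → X
W(22)+M(12): 34≡8 → I
J(9)+Y(24): 33≡7 → H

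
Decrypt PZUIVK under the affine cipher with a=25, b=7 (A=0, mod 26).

SINZMX

The inverse of 25 mod 26 is 25, since 25·25=625≡1. Apply D(y)=25·(y−7) mod 26:
P(15): 25·(15−7)=200≡18 → S
Z(25): 25·(25−7)=450≡8 → I
U(20): 25·(20−7)=325≡13 → N
I(8): 25·(8−7)=25 → Z
V(21): 25·(21−7)=350≡12 → M
K(10): 25·(10−7)=75≡23 → X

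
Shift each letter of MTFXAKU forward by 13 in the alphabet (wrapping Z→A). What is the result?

ZGSKNXH

M(12): 12+13=25 → Z
T(19): 19+13=32≡6 → G
F(5): 5+13=18 → S
X(23): 23+13=36≡10 → K
A(0): 0+13=13 → N
K(10): 10+13=23 → X
U(20): 20+13=33≡7 → H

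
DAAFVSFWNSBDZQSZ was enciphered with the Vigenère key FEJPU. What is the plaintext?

Repeat the key across the ciphertext: FEJPUFEJPUFEJPUF
D(3)−F(5): -2≡24 → Y
A(0)−E(4): -4≡22 → W
A(0)−J(9): -9≡17 → R
F(5)−P(15): -10≡16 → Q
V(21)−U(20): 1 → B
S(18)−F(5): 13 → N
F(5)−E(4): 1 → B
W(22)−J(9): 13 → N
N(13)−P(15): -2≡24 → Y
S(18)−U(20): -2≡24 → Y
B(1)−F(5): -4≡22 → W
D(3)−E(4): -1≡25 → Z
Z(25)−J(9): 16 → Q
Q(16)−P(15): 1 → B
S(18)−U(20): -2≡24 → Y
Z(25)−F(5): 20 → U

YWRQBNBNYYWZQBYU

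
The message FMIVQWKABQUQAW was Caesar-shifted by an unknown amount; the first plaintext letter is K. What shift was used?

21

From the crib: F(5)−K(10)=-5≡21, so the shift is 21.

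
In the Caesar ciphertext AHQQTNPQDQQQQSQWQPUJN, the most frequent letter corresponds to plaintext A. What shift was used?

The most frequent ciphertext letter is Q (appears 9 times).
Q is position 16; A is position 0.
Shift = 16.

16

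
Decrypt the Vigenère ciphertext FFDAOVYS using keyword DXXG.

Repeat the key across the ciphertext: DXXGDXXG
F(5)−D(3): 2 → C
F(5)−X(23): -18≡8 → I
D(3)−X(23): -20≡6 → G
A(0)−G(6): -6≡20 → U
O(14)−D(3): 11 → L
V(21)−X(23): -2≡24 → Y
Y(24)−X(23): 1 → B
S(18)−G(6): 12 → M

CIGULYBM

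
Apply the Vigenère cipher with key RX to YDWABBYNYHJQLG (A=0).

PANXSYPKPEANCD

Repeat the key across the message: RXRXRXRXRXRXRX
Y(24)+R(17): 41≡15 → P
D(3)+X(23): 26≡0 → A
W(22)+R(17): 39≡13 → N
A(0)+X(23): 23 → X
B(1)+R(17): 18 → S
B(1)+X(23): 24 → Y
Y(24)+R(17): 41≡15 → P
N(13)+X(23): 36≡10 → K
Y(24)+R(17): 41≡15 → P
H(7)+X(23): 30≡4 → E
J(9)+R(17): 26≡0 → A
Q(16)+X(23): 39≡13 → N
L(11)+R(17): 28≡2 → C
G(6)+X(23): 29≡3 → D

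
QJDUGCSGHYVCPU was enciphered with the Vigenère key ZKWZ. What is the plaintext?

Repeat the key across the ciphertext: ZKWZZKWZZKWZZK
Q(16)−Z(25): -9≡17 → R
J(9)−K(10): -1≡25 → Z
D(3)−W(22): -19≡7 → H
U(20)−Z(25): -5≡21 → V
G(6)−Z(25): -19≡7 → H
C(2)−K(10): -8≡18 → S
S(18)−W(22): -4≡22 → W
G(6)−Z(25): -19≡7 → H
H(7)−Z(25): -18≡8 → I
Y(24)−K(10): 14 → O
V(21)−W(22): -1≡25 → Z
C(2)−Z(25): -23≡3 → D
P(15)−Z(25): -10≡16 → Q
U(20)−K(10): 10 → K

RZHVHSWHIOZDQK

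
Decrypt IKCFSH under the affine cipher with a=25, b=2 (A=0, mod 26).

The inverse of 25 mod 26 is 25, since 25·25=625≡1. Apply D(y)=25·(y−2) mod 26:
I(8): 25·(8−2)=150≡20 → U
K(10): 25·(10−2)=200≡18 → S
C(2): 25·(2−2)=0 → A
F(5): 25·(5−2)=75≡23 → X
S(18): 25·(18−2)=400≡10 → K
H(7): 25·(7−2)=125≡21 → V

USAXKV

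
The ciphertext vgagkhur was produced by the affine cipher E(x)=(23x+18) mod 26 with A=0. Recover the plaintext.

zegeuvij

The inverse of 23 mod 26 is 17, since 23·17=391≡1. Apply D(y)=17·(y−18) mod 26:
v(21): 17·(21−18)=51≡25 → z
g(6): 17·(6−18)=-204≡4 → e
a(0): 17·(0−18)=-306≡6 → g
g(6): 17·(6−18)=-204≡4 → e
k(10): 17·(10−18)=-136≡20 → u
h(7): 17·(7−18)=-187≡21 → v
u(20): 17·(20−18)=34≡8 → i
r(17): 17·(17−18)=-17≡9 → j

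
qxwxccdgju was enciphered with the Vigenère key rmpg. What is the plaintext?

Repeat the key across the ciphertext: rmpgrmpgrm
q(16)−r(17): -1≡25 → z
x(23)−m(12): 11 → l
w(22)−p(15): 7 → h
x(23)−g(6): 17 → r
c(2)−r(17): -15≡11 → l
c(2)−m(12): -10≡16 → q
d(3)−p(15): -12≡14 → o
g(6)−g(6): 0 → a
j(9)−r(17): -8≡18 → s
u(20)−m(12): 8 → i

zlhrlqoasi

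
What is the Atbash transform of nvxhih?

n(13) → m(12)
v(21) → e(4)
x(23) → c(2)
h(7) → s(18)
i(8) → r(17)
h(7) → s(18)

mecsrs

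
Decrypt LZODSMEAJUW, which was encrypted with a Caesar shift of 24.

L(11): 11−24=-13≡13 → N
Z(25): 25−24=1 → B
O(14): 14−24=-10≡16 → Q
D(3): 3−24=-21≡5 → F
S(18): 18−24=-6≡20 → U
M(12): 12−24=-12≡14 → O
E(4): 4−24=-20≡6 → G
A(0): 0−24=-24≡2 → C
J(9): 9−24=-15≡11 → L
U(20): 20−24=-4≡22 → W
W(22): 22−24=-2≡24 → Y

NBQFUOGCLWY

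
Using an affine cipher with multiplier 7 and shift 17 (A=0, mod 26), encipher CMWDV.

FXPMI

C(2): 7·2+17=31≡5 → F
M(12): 7·12+17=101≡23 → X
W(22): 7·22+17=171≡15 → P
D(3): 7·3+17=38≡12 → M
V(21): 7·21+17=164≡8 → I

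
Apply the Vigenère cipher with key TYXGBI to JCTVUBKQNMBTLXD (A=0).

CAQBVJDOKSCBEVA

Repeat the key across the message: TYXGBITYXGBITYX
J(9)+T(19): 28≡2 → C
C(2)+Y(24): 26≡0 → A
T(19)+X(23): 42≡16 → Q
V(21)+G(6): 27≡1 → B
U(20)+B(1): 21 → V
B(1)+I(8): 9 → J
K(10)+T(19): 29≡3 → D
Q(16)+Y(24): 40≡14 → O
N(13)+X(23): 36≡10 → K
M(12)+G(6): 18 → S
B(1)+B(1): 2 → C
T(19)+I(8): 27≡1 → B
L(11)+T(19): 30≡4 → E
X(23)+Y(24): 47≡21 → V
D(3)+X(23): 26≡0 → A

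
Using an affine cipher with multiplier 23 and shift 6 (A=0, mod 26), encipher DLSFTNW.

XZERBTS

D(3): 23·3+6=75≡23 → X
L(11): 23·11+6=259≡25 → Z
S(18): 23·18+6=420≡4 → E
F(5): 23·5+6=121≡17 → R
T(19): 23·19+6=443≡1 → B
N(13): 23·13+6=305≡19 → T
W(22): 23·22+6=512≡18 → S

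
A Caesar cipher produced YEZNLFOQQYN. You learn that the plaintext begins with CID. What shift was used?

From the crib: Y(24)−C(2)=22, so the shift is 22.

22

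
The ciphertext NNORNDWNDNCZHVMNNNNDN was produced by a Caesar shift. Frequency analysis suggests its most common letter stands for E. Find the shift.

The most frequent ciphertext letter is N (appears 10 times).
N is position 13; E is position 4.
Shift = 9.

9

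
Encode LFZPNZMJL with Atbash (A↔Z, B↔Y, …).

L(11) → O(14)
F(5) → U(20)
Z(25) → A(0)
P(15) → K(10)
N(13) → M(12)
Z(25) → A(0)
M(12) → N(13)
J(9) → Q(16)
L(11) → O(14)

OUAKMANQO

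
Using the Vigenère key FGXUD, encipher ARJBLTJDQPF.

Repeat the key across the message: FGXUDFGXUDF
A(0)+F(5): 5 → F
R(17)+G(6): 23 → X
J(9)+X(23): 32≡6 → G
B(1)+U(20): 21 → V
L(11)+D(3): 14 → O
T(19)+F(5): 24 → Y
J(9)+G(6): 15 → P
D(3)+X(23): 26≡0 → A
Q(16)+U(20): 36≡10 → K
P(15)+D(3): 18 → S
F(5)+F(5): 10 → K

FXGVOYPAKSK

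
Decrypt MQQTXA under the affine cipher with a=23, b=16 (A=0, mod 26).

KAAZPO

The inverse of 23 mod 26 is 17, since 23·17=391≡1. Apply D(y)=17·(y−16) mod 26:
M(12): 17·(12−16)=-68≡10 → K
Q(16): 17·(16−16)=0 → A
Q(16): 17·(16−16)=0 → A
T(19): 17·(19−16)=51≡25 → Z
X(23): 17·(23−16)=119≡15 → P
A(0): 17·(0−16)=-272≡14 → O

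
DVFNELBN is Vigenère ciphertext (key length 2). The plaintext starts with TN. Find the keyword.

KI

Subtract each crib letter from the matching ciphertext letter (mod 26):
D(3)−T(19)=-16≡10 → K
V(21)−N(13)=8 → I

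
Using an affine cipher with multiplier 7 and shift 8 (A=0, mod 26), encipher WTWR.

W(22): 7·22+8=162≡6 → G
T(19): 7·19+8=141≡11 → L
W(22): 7·22+8=162≡6 → G
R(17): 7·17+8=127≡23 → X

GLGX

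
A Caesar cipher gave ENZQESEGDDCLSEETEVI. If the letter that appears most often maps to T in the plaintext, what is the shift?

11

The most frequent ciphertext letter is E (appears 6 times).
E is position 4; T is position 19.
Shift = -15≡11.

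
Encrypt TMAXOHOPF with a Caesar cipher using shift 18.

LESPGZGHX

T(19): 19+18=37≡11 → L
M(12): 12+18=30≡4 → E
A(0): 0+18=18 → S
X(23): 23+18=41≡15 → P
O(14): 14+18=32≡6 → G
H(7): 7+18=25 → Z
O(14): 14+18=32≡6 → G
P(15): 15+18=33≡7 → H
F(5): 5+18=23 → X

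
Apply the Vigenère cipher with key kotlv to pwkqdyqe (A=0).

Repeat the key across the message: kotlvkot
p(15)+k(10): 25 → z
w(22)+o(14): 36≡10 → k
k(10)+t(19): 29≡3 → d
q(16)+l(11): 27≡1 → b
d(3)+v(21): 24 → y
y(24)+k(10): 34≡8 → i
q(16)+o(14): 30≡4 → e
e(4)+t(19): 23 → x

zkdbyiex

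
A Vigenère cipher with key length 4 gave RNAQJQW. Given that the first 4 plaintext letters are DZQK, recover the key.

Subtract each crib letter from the matching ciphertext letter (mod 26):
R(17)−D(3)=14 → O
N(13)−Z(25)=-12≡14 → O
A(0)−Q(16)=-16≡10 → K
Q(16)−K(10)=6 → G

OOKG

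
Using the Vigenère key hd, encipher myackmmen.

Repeat the key across the message: hdhdhdhdh
m(12)+h(7): 19 → t
y(24)+d(3): 27≡1 → b
a(0)+h(7): 7 → h
c(2)+d(3): 5 → f
k(10)+h(7): 17 → r
m(12)+d(3): 15 → p
m(12)+h(7): 19 → t
e(4)+d(3): 7 → h
n(13)+h(7): 20 → u

tbhfrpthu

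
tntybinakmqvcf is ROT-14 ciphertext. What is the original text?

t(19): 19−14=5 → f
n(13): 13−14=-1≡25 → z
t(19): 19−14=5 → f
y(24): 24−14=10 → k
b(1): 1−14=-13≡13 → n
i(8): 8−14=-6≡20 → u
n(13): 13−14=-1≡25 → z
a(0): 0−14=-14≡12 → m
k(10): 10−14=-4≡22 → w
m(12): 12−14=-2≡24 → y
q(16): 16−14=2 → c
v(21): 21−14=7 → h
c(2): 2−14=-12≡14 → o
f(5): 5−14=-9≡17 → r

fzfknuzmwychor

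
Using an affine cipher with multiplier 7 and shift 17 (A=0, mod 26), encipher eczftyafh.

tfkaudrao

e(4): 7·4+17=45≡19 → t
c(2): 7·2+17=31≡5 → f
z(25): 7·25+17=192≡10 → k
f(5): 7·5+17=52≡0 → a
t(19): 7·19+17=150≡20 → u
y(24): 7·24+17=185≡3 → d
a(0): 7·0+17=17 → r
f(5): 7·5+17=52≡0 → a
h(7): 7·7+17=66≡14 → o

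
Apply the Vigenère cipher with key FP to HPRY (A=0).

MEWN

Repeat the key across the message: FPFP
H(7)+F(5): 12 → M
P(15)+P(15): 30≡4 → E
R(17)+F(5): 22 → W
Y(24)+P(15): 39≡13 → N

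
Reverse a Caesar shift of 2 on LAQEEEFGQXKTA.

L(11): 11−2=9 → J
A(0): 0−2=-2≡24 → Y
Q(16): 16−2=14 → O
E(4): 4−2=2 → C
E(4): 4−2=2 → C
E(4): 4−2=2 → C
F(5): 5−2=3 → D
G(6): 6−2=4 → E
Q(16): 16−2=14 → O
X(23): 23−2=21 → V
K(10): 10−2=8 → I
T(19): 19−2=17 → R
A(0): 0−2=-2≡24 → Y

JYOCCCDEOVIRY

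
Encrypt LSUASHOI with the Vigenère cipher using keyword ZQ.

Repeat the key across the message: ZQZQZQZQ
L(11)+Z(25): 36≡10 → K
S(18)+Q(16): 34≡8 → I
U(20)+Z(25): 45≡19 → T
A(0)+Q(16): 16 → Q
S(18)+Z(25): 43≡17 → R
H(7)+Q(16): 23 → X
O(14)+Z(25): 39≡13 → N
I(8)+Q(16): 24 → Y

KITQRXNY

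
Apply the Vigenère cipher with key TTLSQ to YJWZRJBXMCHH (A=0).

Repeat the key across the message: TTLSQTTLSQTT
Y(24)+T(19): 43≡17 → R
J(9)+T(19): 28≡2 → C
W(22)+L(11): 33≡7 → H
Z(25)+S(18): 43≡17 → R
R(17)+Q(16): 33≡7 → H
J(9)+T(19): 28≡2 → C
B(1)+T(19): 20 → U
X(23)+L(11): 34≡8 → I
M(12)+S(18): 30≡4 → E
C(2)+Q(16): 18 → S
H(7)+T(19): 26≡0 → A
H(7)+T(19): 26≡0 → A

RCHRHCUIESAA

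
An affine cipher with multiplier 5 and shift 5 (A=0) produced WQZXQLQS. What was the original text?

The inverse of 5 mod 26 is 21, since 5·21=105≡1. Apply D(y)=21·(y−5) mod 26:
W(22): 21·(22−5)=357≡19 → T
Q(16): 21·(16−5)=231≡23 → X
Z(25): 21·(25−5)=420≡4 → E
X(23): 21·(23−5)=378≡14 → O
Q(16): 21·(16−5)=231≡23 → X
L(11): 21·(11−5)=126≡22 → W
Q(16): 21·(16−5)=231≡23 → X
S(18): 21·(18−5)=273≡13 → N

TXEOXWXN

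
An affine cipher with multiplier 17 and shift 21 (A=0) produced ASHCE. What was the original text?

The inverse of 17 mod 26 is 23, since 17·23=391≡1. Apply D(y)=23·(y−21) mod 26:
A(0): 23·(0−21)=-483≡11 → L
S(18): 23·(18−21)=-69≡9 → J
H(7): 23·(7−21)=-322≡16 → Q
C(2): 23·(2−21)=-437≡5 → F
E(4): 23·(4−21)=-391≡25 → Z

LJQFZ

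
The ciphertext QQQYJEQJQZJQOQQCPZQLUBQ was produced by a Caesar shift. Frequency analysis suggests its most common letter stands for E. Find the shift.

12

The most frequent ciphertext letter is Q (appears 10 times).
Q is position 16; E is position 4.
Shift = 12.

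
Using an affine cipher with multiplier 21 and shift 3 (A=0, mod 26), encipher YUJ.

NHK

Y(24): 21·24+3=507≡13 → N
U(20): 21·20+3=423≡7 → H
J(9): 21·9+3=192≡10 → K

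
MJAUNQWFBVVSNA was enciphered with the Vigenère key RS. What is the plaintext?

Repeat the key across the ciphertext: RSRSRSRSRSRSRS
M(12)−R(17): -5≡21 → V
J(9)−S(18): -9≡17 → R
A(0)−R(17): -17≡9 → J
U(20)−S(18): 2 → C
N(13)−R(17): -4≡22 → W
Q(16)−S(18): -2≡24 → Y
W(22)−R(17): 5 → F
F(5)−S(18): -13≡13 → N
B(1)−R(17): -16≡10 → K
V(21)−S(18): 3 → D
V(21)−R(17): 4 → E
S(18)−S(18): 0 → A
N(13)−R(17): -4≡22 → W
A(0)−S(18): -18≡8 → I

VRJCWYFNKDEAWI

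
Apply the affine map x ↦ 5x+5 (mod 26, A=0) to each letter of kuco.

dbpx

k(10): 5·10+5=55≡3 → d
u(20): 5·20+5=105≡1 → b
c(2): 5·2+5=15 → p
o(14): 5·14+5=75≡23 → x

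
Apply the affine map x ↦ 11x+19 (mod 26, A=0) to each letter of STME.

JUVL

S(18): 11·18+19=217≡9 → J
T(19): 11·19+19=228≡20 → U
M(12): 11·12+19=151≡21 → V
E(4): 11·4+19=63≡11 → L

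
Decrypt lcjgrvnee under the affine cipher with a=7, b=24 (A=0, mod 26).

nijqzhrmm

The inverse of 7 mod 26 is 15, since 7·15=105≡1. Apply D(y)=15·(y−24) mod 26:
l(11): 15·(11−24)=-195≡13 → n
c(2): 15·(2−24)=-330≡8 → i
j(9): 15·(9−24)=-225≡9 → j
g(6): 15·(6−24)=-270≡16 → q
r(17): 15·(17−24)=-105≡25 → z
v(21): 15·(21−24)=-45≡7 → h
n(13): 15·(13−24)=-165≡17 → r
e(4): 15·(4−24)=-300≡12 → m
e(4): 15·(4−24)=-300≡12 → m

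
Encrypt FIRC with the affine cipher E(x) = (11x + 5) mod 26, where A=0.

F(5): 11·5+5=60≡8 → I
I(8): 11·8+5=93≡15 → P
R(17): 11·17+5=192≡10 → K
C(2): 11·2+5=27≡1 → B

IPKB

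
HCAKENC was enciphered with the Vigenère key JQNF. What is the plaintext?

Repeat the key across the ciphertext: JQNFJQN
H(7)−J(9): -2≡24 → Y
C(2)−Q(16): -14≡12 → M
A(0)−N(13): -13≡13 → N
K(10)−F(5): 5 → F
E(4)−J(9): -5≡21 → V
N(13)−Q(16): -3≡23 → X
C(2)−N(13): -11≡15 → P

YMNFVXP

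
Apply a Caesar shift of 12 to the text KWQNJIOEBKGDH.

WICZVUAQNWSPT

K(10): 10+12=22 → W
W(22): 22+12=34≡8 → I
Q(16): 16+12=28≡2 → C
N(13): 13+12=25 → Z
J(9): 9+12=21 → V
I(8): 8+12=20 → U
O(14): 14+12=26≡0 → A
E(4): 4+12=16 → Q
B(1): 1+12=13 → N
K(10): 10+12=22 → W
G(6): 6+12=18 → S
D(3): 3+12=15 → P
H(7): 7+12=19 → T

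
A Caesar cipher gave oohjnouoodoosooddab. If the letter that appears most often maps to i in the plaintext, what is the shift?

6

The most frequent ciphertext letter is o (appears 9 times).
o is position 14; i is position 8.
Shift = 6.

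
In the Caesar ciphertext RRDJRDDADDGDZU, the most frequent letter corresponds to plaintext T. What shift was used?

10

The most frequent ciphertext letter is D (appears 6 times).
D is position 3; T is position 19.
Shift = -16≡10.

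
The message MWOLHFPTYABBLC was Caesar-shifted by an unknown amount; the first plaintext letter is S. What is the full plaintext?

SCURNLVZEGHHRI

From the crib: M(12)−S(18)=-6≡20, so the shift is 20.
Subtract 20 from each ciphertext letter:
M(12): 12−20=-8≡18 → S
W(22): 22−20=2 → C
O(14): 14−20=-6≡20 → U
L(11): 11−20=-9≡17 → R
H(7): 7−20=-13≡13 → N
F(5): 5−20=-15≡11 → L
P(15): 15−20=-5≡21 → V
T(19): 19−20=-1≡25 → Z
Y(24): 24−20=4 → E
A(0): 0−20=-20≡6 → G
B(1): 1−20=-19≡7 → H
B(1): 1−20=-19≡7 → H
L(11): 11−20=-9≡17 → R
C(2): 2−20=-18≡8 → I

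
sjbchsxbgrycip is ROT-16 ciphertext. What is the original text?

ctlmrchlqbimsz

s(18): 18−16=2 → c
j(9): 9−16=-7≡19 → t
b(1): 1−16=-15≡11 → l
c(2): 2−16=-14≡12 → m
h(7): 7−16=-9≡17 → r
s(18): 18−16=2 → c
x(23): 23−16=7 → h
b(1): 1−16=-15≡11 → l
g(6): 6−16=-10≡16 → q
r(17): 17−16=1 → b
y(24): 24−16=8 → i
c(2): 2−16=-14≡12 → m
i(8): 8−16=-8≡18 → s
p(15): 15−16=-1≡25 → z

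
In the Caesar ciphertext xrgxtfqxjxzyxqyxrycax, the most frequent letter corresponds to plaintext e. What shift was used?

The most frequent ciphertext letter is x (appears 7 times).
x is position 23; e is position 4.
Shift = 19.

19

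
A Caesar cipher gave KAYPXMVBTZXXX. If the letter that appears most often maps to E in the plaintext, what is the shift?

19

The most frequent ciphertext letter is X (appears 4 times).
X is position 23; E is position 4.
Shift = 19.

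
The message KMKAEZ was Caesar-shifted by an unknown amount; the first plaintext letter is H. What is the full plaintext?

From the crib: K(10)−H(7)=3, so the shift is 3.
Subtract 3 from each ciphertext letter:
K(10): 10−3=7 → H
M(12): 12−3=9 → J
K(10): 10−3=7 → H
A(0): 0−3=-3≡23 → X
E(4): 4−3=1 → B
Z(25): 25−3=22 → W

HJHXBW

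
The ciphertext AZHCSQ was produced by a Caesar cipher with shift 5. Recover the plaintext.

A(0): 0−5=-5≡21 → V
Z(25): 25−5=20 → U
H(7): 7−5=2 → C
C(2): 2−5=-3≡23 → X
S(18): 18−5=13 → N
Q(16): 16−5=11 → L

VUCXNL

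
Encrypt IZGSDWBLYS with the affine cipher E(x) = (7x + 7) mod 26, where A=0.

I(8): 7·8+7=63≡11 → L
Z(25): 7·25+7=182≡0 → A
G(6): 7·6+7=49≡23 → X
S(18): 7·18+7=133≡3 → D
D(3): 7·3+7=28≡2 → C
W(22): 7·22+7=161≡5 → F
B(1): 7·1+7=14 → O
L(11): 7·11+7=84≡6 → G
Y(24): 7·24+7=175≡19 → T
S(18): 7·18+7=133≡3 → D

LAXDCFOGTD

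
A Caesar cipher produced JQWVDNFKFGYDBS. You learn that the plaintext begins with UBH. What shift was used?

From the crib: J(9)−U(20)=-11≡15, so the shift is 15.

15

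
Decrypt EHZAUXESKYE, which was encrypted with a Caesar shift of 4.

ADVWQTAOGUA

E(4): 4−4=0 → A
H(7): 7−4=3 → D
Z(25): 25−4=21 → V
A(0): 0−4=-4≡22 → W
U(20): 20−4=16 → Q
X(23): 23−4=19 → T
E(4): 4−4=0 → A
S(18): 18−4=14 → O
K(10): 10−4=6 → G
Y(24): 24−4=20 → U
E(4): 4−4=0 → A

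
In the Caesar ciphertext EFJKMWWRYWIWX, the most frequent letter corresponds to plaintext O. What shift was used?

The most frequent ciphertext letter is W (appears 4 times).
W is position 22; O is position 14.
Shift = 8.

8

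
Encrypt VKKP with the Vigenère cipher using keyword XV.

Repeat the key across the message: XVXV
V(21)+X(23): 44≡18 → S
K(10)+V(21): 31≡5 → F
K(10)+X(23): 33≡7 → H
P(15)+V(21): 36≡10 → K

SFHK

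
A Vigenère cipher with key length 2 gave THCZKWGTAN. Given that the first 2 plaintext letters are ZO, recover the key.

Subtract each crib letter from the matching ciphertext letter (mod 26):
T(19)−Z(25)=-6≡20 → U
H(7)−O(14)=-7≡19 → T

UT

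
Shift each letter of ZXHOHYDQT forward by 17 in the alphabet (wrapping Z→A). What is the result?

QOYFYPUHK

Z(25): 25+17=42≡16 → Q
X(23): 23+17=40≡14 → O
H(7): 7+17=24 → Y
O(14): 14+17=31≡5 → F
H(7): 7+17=24 → Y
Y(24): 24+17=41≡15 → P
D(3): 3+17=20 → U
Q(16): 16+17=33≡7 → H
T(19): 19+17=36≡10 → K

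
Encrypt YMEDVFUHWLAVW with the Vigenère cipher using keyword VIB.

TUFYDGPPXGIWR

Repeat the key across the message: VIBVIBVIBVIBV
Y(24)+V(21): 45≡19 → T
M(12)+I(8): 20 → U
E(4)+B(1): 5 → F
D(3)+V(21): 24 → Y
V(21)+I(8): 29≡3 → D
F(5)+B(1): 6 → G
U(20)+V(21): 41≡15 → P
H(7)+I(8): 15 → P
W(22)+B(1): 23 → X
L(11)+V(21): 32≡6 → G
A(0)+I(8): 8 → I
V(21)+B(1): 22 → W
W(22)+V(21): 43≡17 → R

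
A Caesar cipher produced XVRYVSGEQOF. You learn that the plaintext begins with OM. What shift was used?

From the crib: X(23)−O(14)=9, so the shift is 9.

9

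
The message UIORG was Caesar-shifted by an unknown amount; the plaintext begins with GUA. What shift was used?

From the crib: U(20)−G(6)=14, so the shift is 14.

14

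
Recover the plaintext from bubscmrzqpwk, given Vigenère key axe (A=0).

bxxsfircmpzg

Repeat the key across the ciphertext: axeaxeaxeaxe
b(1)−a(0): 1 → b
u(20)−x(23): -3≡23 → x
b(1)−e(4): -3≡23 → x
s(18)−a(0): 18 → s
c(2)−x(23): -21≡5 → f
m(12)−e(4): 8 → i
r(17)−a(0): 17 → r
z(25)−x(23): 2 → c
q(16)−e(4): 12 → m
p(15)−a(0): 15 → p
w(22)−x(23): -1≡25 → z
k(10)−e(4): 6 → g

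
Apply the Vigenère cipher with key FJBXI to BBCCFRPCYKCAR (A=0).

GKDZNWYDVSHJS

Repeat the key across the message: FJBXIFJBXIFJB
B(1)+F(5): 6 → G
B(1)+J(9): 10 → K
C(2)+B(1): 3 → D
C(2)+X(23): 25 → Z
F(5)+I(8): 13 → N
R(17)+F(5): 22 → W
P(15)+J(9): 24 → Y
C(2)+B(1): 3 → D
Y(24)+X(23): 47≡21 → V
K(10)+I(8): 18 → S
C(2)+F(5): 7 → H
A(0)+J(9): 9 → J
R(17)+B(1): 18 → S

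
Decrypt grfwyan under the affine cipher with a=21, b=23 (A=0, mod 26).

The inverse of 21 mod 26 is 5, since 21·5=105≡1. Apply D(y)=5·(y−23) mod 26:
g(6): 5·(6−23)=-85≡19 → t
r(17): 5·(17−23)=-30≡22 → w
f(5): 5·(5−23)=-90≡14 → o
w(22): 5·(22−23)=-5≡21 → v
y(24): 5·(24−23)=5 → f
a(0): 5·(0−23)=-115≡15 → p
n(13): 5·(13−23)=-50≡2 → c

twovfpc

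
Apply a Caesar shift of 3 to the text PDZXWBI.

SGCAZEL

P(15): 15+3=18 → S
D(3): 3+3=6 → G
Z(25): 25+3=28≡2 → C
X(23): 23+3=26≡0 → A
W(22): 22+3=25 → Z
B(1): 1+3=4 → E
I(8): 8+3=11 → L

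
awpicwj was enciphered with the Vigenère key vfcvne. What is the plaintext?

Repeat the key across the ciphertext: vfcvnev
a(0)−v(21): -21≡5 → f
w(22)−f(5): 17 → r
p(15)−c(2): 13 → n
i(8)−v(21): -13≡13 → n
c(2)−n(13): -11≡15 → p
w(22)−e(4): 18 → s
j(9)−v(21): -12≡14 → o

frnnpso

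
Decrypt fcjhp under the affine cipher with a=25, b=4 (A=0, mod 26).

The inverse of 25 mod 26 is 25, since 25·25=625≡1. Apply D(y)=25·(y−4) mod 26:
f(5): 25·(5−4)=25 → z
c(2): 25·(2−4)=-50≡2 → c
j(9): 25·(9−4)=125≡21 → v
h(7): 25·(7−4)=75≡23 → x
p(15): 25·(15−4)=275≡15 → p

zcvxp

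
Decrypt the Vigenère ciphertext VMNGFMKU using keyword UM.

Repeat the key across the ciphertext: UMUMUMUM
V(21)−U(20): 1 → B
M(12)−M(12): 0 → A
N(13)−U(20): -7≡19 → T
G(6)−M(12): -6≡20 → U
F(5)−U(20): -15≡11 → L
M(12)−M(12): 0 → A
K(10)−U(20): -10≡16 → Q
U(20)−M(12): 8 → I

BATULAQI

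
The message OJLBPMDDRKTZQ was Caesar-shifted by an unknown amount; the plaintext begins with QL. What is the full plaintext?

From the crib: O(14)−Q(16)=-2≡24, so the shift is 24.
Subtract 24 from each ciphertext letter:
O(14): 14−24=-10≡16 → Q
J(9): 9−24=-15≡11 → L
L(11): 11−24=-13≡13 → N
B(1): 1−24=-23≡3 → D
P(15): 15−24=-9≡17 → R
M(12): 12−24=-12≡14 → O
D(3): 3−24=-21≡5 → F
D(3): 3−24=-21≡5 → F
R(17): 17−24=-7≡19 → T
K(10): 10−24=-14≡12 → M
T(19): 19−24=-5≡21 → V
Z(25): 25−24=1 → B
Q(16): 16−24=-8≡18 → S

QLNDROFFTMVBS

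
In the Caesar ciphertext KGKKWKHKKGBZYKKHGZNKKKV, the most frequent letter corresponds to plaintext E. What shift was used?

6

The most frequent ciphertext letter is K (appears 11 times).
K is position 10; E is position 4.
Shift = 6.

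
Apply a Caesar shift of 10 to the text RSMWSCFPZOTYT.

BCWGCMPZJYDID

R(17): 17+10=27≡1 → B
S(18): 18+10=28≡2 → C
M(12): 12+10=22 → W
W(22): 22+10=32≡6 → G
S(18): 18+10=28≡2 → C
C(2): 2+10=12 → M
F(5): 5+10=15 → P
P(15): 15+10=25 → Z
Z(25): 25+10=35≡9 → J
O(14): 14+10=24 → Y
T(19): 19+10=29≡3 → D
Y(24): 24+10=34≡8 → I
T(19): 19+10=29≡3 → D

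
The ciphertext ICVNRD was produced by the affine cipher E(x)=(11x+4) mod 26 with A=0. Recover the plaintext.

The inverse of 11 mod 26 is 19, since 11·19=209≡1. Apply D(y)=19·(y−4) mod 26:
I(8): 19·(8−4)=76≡24 → Y
C(2): 19·(2−4)=-38≡14 → O
V(21): 19·(21−4)=323≡11 → L
N(13): 19·(13−4)=171≡15 → P
R(17): 19·(17−4)=247≡13 → N
D(3): 19·(3−4)=-19≡7 → H

YOLPNH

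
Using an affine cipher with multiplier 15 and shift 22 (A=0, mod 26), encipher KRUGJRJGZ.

QRKIBRBIH

K(10): 15·10+22=172≡16 → Q
R(17): 15·17+22=277≡17 → R
U(20): 15·20+22=322≡10 → K
G(6): 15·6+22=112≡8 → I
J(9): 15·9+22=157≡1 → B
R(17): 15·17+22=277≡17 → R
J(9): 15·9+22=157≡1 → B
G(6): 15·6+22=112≡8 → I
Z(25): 15·25+22=397≡7 → H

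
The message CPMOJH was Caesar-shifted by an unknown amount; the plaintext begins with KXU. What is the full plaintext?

KXUWRP

From the crib: C(2)−K(10)=-8≡18, so the shift is 18.
Subtract 18 from each ciphertext letter:
C(2): 2−18=-16≡10 → K
P(15): 15−18=-3≡23 → X
M(12): 12−18=-6≡20 → U
O(14): 14−18=-4≡22 → W
J(9): 9−18=-9≡17 → R
H(7): 7−18=-11≡15 → P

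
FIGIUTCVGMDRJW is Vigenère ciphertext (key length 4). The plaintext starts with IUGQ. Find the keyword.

XOAS

Subtract each crib letter from the matching ciphertext letter (mod 26):
F(5)−I(8)=-3≡23 → X
I(8)−U(20)=-12≡14 → O
G(6)−G(6)=0 → A
I(8)−Q(16)=-8≡18 → S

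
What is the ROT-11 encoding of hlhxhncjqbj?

h(7): 7+11=18 → s
l(11): 11+11=22 → w
h(7): 7+11=18 → s
x(23): 23+11=34≡8 → i
h(7): 7+11=18 → s
n(13): 13+11=24 → y
c(2): 2+11=13 → n
j(9): 9+11=20 → u
q(16): 16+11=27≡1 → b
b(1): 1+11=12 → m
j(9): 9+11=20 → u

swsisynubmu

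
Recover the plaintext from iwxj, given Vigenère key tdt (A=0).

Repeat the key across the ciphertext: tdtt
i(8)−t(19): -11≡15 → p
w(22)−d(3): 19 → t
x(23)−t(19): 4 → e
j(9)−t(19): -10≡16 → q

pteq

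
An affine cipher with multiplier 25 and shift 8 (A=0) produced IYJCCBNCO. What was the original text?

The inverse of 25 mod 26 is 25, since 25·25=625≡1. Apply D(y)=25·(y−8) mod 26:
I(8): 25·(8−8)=0 → A
Y(24): 25·(24−8)=400≡10 → K
J(9): 25·(9−8)=25 → Z
C(2): 25·(2−8)=-150≡6 → G
C(2): 25·(2−8)=-150≡6 → G
B(1): 25·(1−8)=-175≡7 → H
N(13): 25·(13−8)=125≡21 → V
C(2): 25·(2−8)=-150≡6 → G
O(14): 25·(14−8)=150≡20 → U

AKZGGHVGU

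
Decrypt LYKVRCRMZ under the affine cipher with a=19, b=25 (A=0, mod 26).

The inverse of 19 mod 26 is 11, since 19·11=209≡1. Apply D(y)=11·(y−25) mod 26:
L(11): 11·(11−25)=-154≡2 → C
Y(24): 11·(24−25)=-11≡15 → P
K(10): 11·(10−25)=-165≡17 → R
V(21): 11·(21−25)=-44≡8 → I
R(17): 11·(17−25)=-88≡16 → Q
C(2): 11·(2−25)=-253≡7 → H
R(17): 11·(17−25)=-88≡16 → Q
M(12): 11·(12−25)=-143≡13 → N
Z(25): 11·(25−25)=0 → A

CPRIQHQNA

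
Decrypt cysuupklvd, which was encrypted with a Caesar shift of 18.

kgaccxstdl

c(2): 2−18=-16≡10 → k
y(24): 24−18=6 → g
s(18): 18−18=0 → a
u(20): 20−18=2 → c
u(20): 20−18=2 → c
p(15): 15−18=-3≡23 → x
k(10): 10−18=-8≡18 → s
l(11): 11−18=-7≡19 → t
v(21): 21−18=3 → d
d(3): 3−18=-15≡11 → l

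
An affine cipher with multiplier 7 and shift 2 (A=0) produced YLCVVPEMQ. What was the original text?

The inverse of 7 mod 26 is 15, since 7·15=105≡1. Apply D(y)=15·(y−2) mod 26:
Y(24): 15·(24−2)=330≡18 → S
L(11): 15·(11−2)=135≡5 → F
C(2): 15·(2−2)=0 → A
V(21): 15·(21−2)=285≡25 → Z
V(21): 15·(21−2)=285≡25 → Z
P(15): 15·(15−2)=195≡13 → N
E(4): 15·(4−2)=30≡4 → E
M(12): 15·(12−2)=150≡20 → U
Q(16): 15·(16−2)=210≡2 → C

SFAZZNEUC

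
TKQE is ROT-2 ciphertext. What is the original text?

RIOC

T(19): 19−2=17 → R
K(10): 10−2=8 → I
Q(16): 16−2=14 → O
E(4): 4−2=2 → C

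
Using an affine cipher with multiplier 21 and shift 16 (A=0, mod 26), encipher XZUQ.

FVUO

X(23): 21·23+16=499≡5 → F
Z(25): 21·25+16=541≡21 → V
U(20): 21·20+16=436≡20 → U
Q(16): 21·16+16=352≡14 → O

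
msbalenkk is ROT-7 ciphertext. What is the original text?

flutexgdd

m(12): 12−7=5 → f
s(18): 18−7=11 → l
b(1): 1−7=-6≡20 → u
a(0): 0−7=-7≡19 → t
l(11): 11−7=4 → e
e(4): 4−7=-3≡23 → x
n(13): 13−7=6 → g
k(10): 10−7=3 → d
k(10): 10−7=3 → d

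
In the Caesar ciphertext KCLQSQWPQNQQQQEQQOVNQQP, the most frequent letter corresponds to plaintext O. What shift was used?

The most frequent ciphertext letter is Q (appears 11 times).
Q is position 16; O is position 14.
Shift = 2.

2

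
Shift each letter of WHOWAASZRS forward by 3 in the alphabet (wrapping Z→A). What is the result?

W(22): 22+3=25 → Z
H(7): 7+3=10 → K
O(14): 14+3=17 → R
W(22): 22+3=25 → Z
A(0): 0+3=3 → D
A(0): 0+3=3 → D
S(18): 18+3=21 → V
Z(25): 25+3=28≡2 → C
R(17): 17+3=20 → U
S(18): 18+3=21 → V

ZKRZDDVCUV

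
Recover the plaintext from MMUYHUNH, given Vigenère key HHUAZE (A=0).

Repeat the key across the ciphertext: HHUAZEHH
M(12)−H(7): 5 → F
M(12)−H(7): 5 → F
U(20)−U(20): 0 → A
Y(24)−A(0): 24 → Y
H(7)−Z(25): -18≡8 → I
U(20)−E(4): 16 → Q
N(13)−H(7): 6 → G
H(7)−H(7): 0 → A

FFAYIQGA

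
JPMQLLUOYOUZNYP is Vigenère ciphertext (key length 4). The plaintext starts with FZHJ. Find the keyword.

Subtract each crib letter from the matching ciphertext letter (mod 26):
J(9)−F(5)=4 → E
P(15)−Z(25)=-10≡16 → Q
M(12)−H(7)=5 → F
Q(16)−J(9)=7 → H

EQFH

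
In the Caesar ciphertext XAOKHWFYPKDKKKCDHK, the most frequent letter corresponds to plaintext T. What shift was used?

The most frequent ciphertext letter is K (appears 6 times).
K is position 10; T is position 19.
Shift = -9≡17.

17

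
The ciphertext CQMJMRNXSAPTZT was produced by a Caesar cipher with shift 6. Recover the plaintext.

C(2): 2−6=-4≡22 → W
Q(16): 16−6=10 → K
M(12): 12−6=6 → G
J(9): 9−6=3 → D
M(12): 12−6=6 → G
R(17): 17−6=11 → L
N(13): 13−6=7 → H
X(23): 23−6=17 → R
S(18): 18−6=12 → M
A(0): 0−6=-6≡20 → U
P(15): 15−6=9 → J
T(19): 19−6=13 → N
Z(25): 25−6=19 → T
T(19): 19−6=13 → N

WKGDGLHRMUJNTN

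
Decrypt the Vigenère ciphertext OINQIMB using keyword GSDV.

Repeat the key across the ciphertext: GSDVGSD
O(14)−G(6): 8 → I
I(8)−S(18): -10≡16 → Q
N(13)−D(3): 10 → K
Q(16)−V(21): -5≡21 → V
I(8)−G(6): 2 → C
M(12)−S(18): -6≡20 → U
B(1)−D(3): -2≡24 → Y

IQKVCUY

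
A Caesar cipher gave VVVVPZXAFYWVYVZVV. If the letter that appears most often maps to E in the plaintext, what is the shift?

The most frequent ciphertext letter is V (appears 8 times).
V is position 21; E is position 4.
Shift = 17.

17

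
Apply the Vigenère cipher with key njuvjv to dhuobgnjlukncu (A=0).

qqojkbasfptipd

Repeat the key across the message: njuvjvnjuvjvnj
d(3)+n(13): 16 → q
h(7)+j(9): 16 → q
u(20)+u(20): 40≡14 → o
o(14)+v(21): 35≡9 → j
b(1)+j(9): 10 → k
g(6)+v(21): 27≡1 → b
n(13)+n(13): 26≡0 → a
j(9)+j(9): 18 → s
l(11)+u(20): 31≡5 → f
u(20)+v(21): 41≡15 → p
k(10)+j(9): 19 → t
n(13)+v(21): 34≡8 → i
c(2)+n(13): 15 → p
u(20)+j(9): 29≡3 → d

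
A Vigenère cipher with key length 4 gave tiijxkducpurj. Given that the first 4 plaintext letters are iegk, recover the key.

lecz

Subtract each crib letter from the matching ciphertext letter (mod 26):
t(19)−i(8)=11 → l
i(8)−e(4)=4 → e
i(8)−g(6)=2 → c
j(9)−k(10)=-1≡25 → z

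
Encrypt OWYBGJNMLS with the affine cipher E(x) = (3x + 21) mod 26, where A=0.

LJPYNWIFCX

O(14): 3·14+21=63≡11 → L
W(22): 3·22+21=87≡9 → J
Y(24): 3·24+21=93≡15 → P
B(1): 3·1+21=24 → Y
G(6): 3·6+21=39≡13 → N
J(9): 3·9+21=48≡22 → W
N(13): 3·13+21=60≡8 → I
M(12): 3·12+21=57≡5 → F
L(11): 3·11+21=54≡2 → C
S(18): 3·18+21=75≡23 → X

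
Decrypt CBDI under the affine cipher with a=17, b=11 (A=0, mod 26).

The inverse of 17 mod 26 is 23, since 17·23=391≡1. Apply D(y)=23·(y−11) mod 26:
C(2): 23·(2−11)=-207≡1 → B
B(1): 23·(1−11)=-230≡4 → E
D(3): 23·(3−11)=-184≡24 → Y
I(8): 23·(8−11)=-69≡9 → J

BEYJ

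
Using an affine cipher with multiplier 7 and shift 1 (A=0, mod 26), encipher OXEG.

O(14): 7·14+1=99≡21 → V
X(23): 7·23+1=162≡6 → G
E(4): 7·4+1=29≡3 → D
G(6): 7·6+1=43≡17 → R

VGDR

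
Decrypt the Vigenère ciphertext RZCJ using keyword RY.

ABLL

Repeat the key across the ciphertext: RYRY
R(17)−R(17): 0 → A
Z(25)−Y(24): 1 → B
C(2)−R(17): -15≡11 → L
J(9)−Y(24): -15≡11 → L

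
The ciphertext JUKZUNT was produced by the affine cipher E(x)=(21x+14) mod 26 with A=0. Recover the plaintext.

BEGDEVZ

The inverse of 21 mod 26 is 5, since 21·5=105≡1. Apply D(y)=5·(y−14) mod 26:
J(9): 5·(9−14)=-25≡1 → B
U(20): 5·(20−14)=30≡4 → E
K(10): 5·(10−14)=-20≡6 → G
Z(25): 5·(25−14)=55≡3 → D
U(20): 5·(20−14)=30≡4 → E
N(13): 5·(13−14)=-5≡21 → V
T(19): 5·(19−14)=25 → Z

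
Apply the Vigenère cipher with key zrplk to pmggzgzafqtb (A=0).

odvrjfqpqass

Repeat the key across the message: zrplkzrplkzr
p(15)+z(25): 40≡14 → o
m(12)+r(17): 29≡3 → d
g(6)+p(15): 21 → v
g(6)+l(11): 17 → r
z(25)+k(10): 35≡9 → j
g(6)+z(25): 31≡5 → f
z(25)+r(17): 42≡16 → q
a(0)+p(15): 15 → p
f(5)+l(11): 16 → q
q(16)+k(10): 26≡0 → a
t(19)+z(25): 44≡18 → s
b(1)+r(17): 18 → s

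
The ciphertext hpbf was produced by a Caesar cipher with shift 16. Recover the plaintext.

h(7): 7−16=-9≡17 → r
p(15): 15−16=-1≡25 → z
b(1): 1−16=-15≡11 → l
f(5): 5−16=-11≡15 → p

rzlp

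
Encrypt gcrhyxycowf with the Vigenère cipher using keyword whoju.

Repeat the key across the message: whojuwhojuw
g(6)+w(22): 28≡2 → c
c(2)+h(7): 9 → j
r(17)+o(14): 31≡5 → f
h(7)+j(9): 16 → q
y(24)+u(20): 44≡18 → s
x(23)+w(22): 45≡19 → t
y(24)+h(7): 31≡5 → f
c(2)+o(14): 16 → q
o(14)+j(9): 23 → x
w(22)+u(20): 42≡16 → q
f(5)+w(22): 27≡1 → b

cjfqstfqxqb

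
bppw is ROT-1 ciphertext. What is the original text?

aoov

b(1): 1−1=0 → a
p(15): 15−1=14 → o
p(15): 15−1=14 → o
w(22): 22−1=21 → v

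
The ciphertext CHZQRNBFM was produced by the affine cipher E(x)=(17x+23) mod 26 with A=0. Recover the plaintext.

LWUVSEOCH

The inverse of 17 mod 26 is 23, since 17·23=391≡1. Apply D(y)=23·(y−23) mod 26:
C(2): 23·(2−23)=-483≡11 → L
H(7): 23·(7−23)=-368≡22 → W
Z(25): 23·(25−23)=46≡20 → U
Q(16): 23·(16−23)=-161≡21 → V
R(17): 23·(17−23)=-138≡18 → S
N(13): 23·(13−23)=-230≡4 → E
B(1): 23·(1−23)=-506≡14 → O
F(5): 23·(5−23)=-414≡2 → C
M(12): 23·(12−23)=-253≡7 → H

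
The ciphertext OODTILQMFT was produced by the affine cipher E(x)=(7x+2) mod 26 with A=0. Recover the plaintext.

YYPVMFCUTV

The inverse of 7 mod 26 is 15, since 7·15=105≡1. Apply D(y)=15·(y−2) mod 26:
O(14): 15·(14−2)=180≡24 → Y
O(14): 15·(14−2)=180≡24 → Y
D(3): 15·(3−2)=15 → P
T(19): 15·(19−2)=255≡21 → V
I(8): 15·(8−2)=90≡12 → M
L(11): 15·(11−2)=135≡5 → F
Q(16): 15·(16−2)=210≡2 → C
M(12): 15·(12−2)=150≡20 → U
F(5): 15·(5−2)=45≡19 → T
T(19): 15·(19−2)=255≡21 → V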